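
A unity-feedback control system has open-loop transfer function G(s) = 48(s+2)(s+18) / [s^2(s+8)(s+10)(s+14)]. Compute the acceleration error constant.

G(s) has two factors of s in the denominator, so the system is type 2.
K_a = lim_{s→0} s^2·G(s) = 48·2·18 / (8·10·14) = 54/35.

54/35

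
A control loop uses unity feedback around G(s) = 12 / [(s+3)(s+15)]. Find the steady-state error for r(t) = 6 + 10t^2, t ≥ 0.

System type = 0 (no poles at s=0). Treating each term separately:
  • 6: e_ss = 6/(1+K_p) with K_p=4/15 → 90/19.
  • 10t^2: a type-0 system cannot track it, e_ss → ∞.
The unbounded component dominates.

infinity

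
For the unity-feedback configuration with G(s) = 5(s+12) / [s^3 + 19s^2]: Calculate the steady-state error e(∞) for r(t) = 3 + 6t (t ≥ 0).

0

Lowest-order denominator term is 19s^2, so the open loop has 2 poles at the origin → type 2 system. Taking each input component in turn:
  • 3: tracked with zero error.
  • 6t: tracked with zero error.
Total e_ss = 0.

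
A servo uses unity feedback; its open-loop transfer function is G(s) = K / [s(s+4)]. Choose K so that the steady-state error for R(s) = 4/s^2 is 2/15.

120

The open loop has one pole at the origin → type 1 system.
K_v = lim_{s→0} s·G(s) = K / (4) = 0.25·K.
e_ss = 4/K_v = 2/15 ⇒ K_v = 30 ⇒ K = 30/0.25 = 120.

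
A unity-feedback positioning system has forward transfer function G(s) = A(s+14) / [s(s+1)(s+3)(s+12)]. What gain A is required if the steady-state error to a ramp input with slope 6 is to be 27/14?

8

System type = 1 (one pole at s=0).
K_v = lim_{s→0} s·G(s) = A·14 / (1·3·12) = (7/18)·A.
e_ss = 6/K_v = 27/14 ⇒ K_v = 28/9 ⇒ A = (28/9)/(7/18) = 8.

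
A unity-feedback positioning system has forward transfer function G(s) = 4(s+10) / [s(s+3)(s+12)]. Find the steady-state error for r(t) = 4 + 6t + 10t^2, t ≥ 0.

infinity

The open loop has one pole at the origin → type 1 system. Taking each input component in turn:
  • 4: tracked with zero error.
  • 6t: e_ss = 6/K_v with K_v=10/9 → 5.4.
  • 10t^2: a type-1 system cannot track it, e_ss → ∞.
The unbounded component dominates.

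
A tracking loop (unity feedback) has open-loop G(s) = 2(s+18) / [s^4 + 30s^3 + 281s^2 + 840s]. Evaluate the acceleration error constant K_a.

Factoring s from the denominator leaves a polynomial with constant term 840, so the system is type 1.
K_a = lim_{s→0} s^2·G(s) = 0 (the extra factor of s kills the finite limit).

0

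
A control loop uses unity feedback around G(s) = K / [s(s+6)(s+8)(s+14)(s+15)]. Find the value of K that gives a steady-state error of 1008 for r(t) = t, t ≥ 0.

The open loop has one pole at the origin → type 1 system.
K_v = lim_{s→0} s·G(s) = K / (6·8·14·15) = (1/10080)·K.
e_ss = 1/K_v = 1008 ⇒ K_v = 1/1008 ⇒ K = (1/1008)/(1/10080) = 10.

10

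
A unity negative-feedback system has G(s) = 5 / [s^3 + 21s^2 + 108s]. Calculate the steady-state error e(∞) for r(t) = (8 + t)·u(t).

21.6

The denominator has no term below 108s — 1 pole at s=0, type 1. Taking each input component in turn:
  • 8: tracked with zero error.
  • t: e_ss = 1/K_v with K_v=5/108 → 21.6.
Total e_ss = 21.6.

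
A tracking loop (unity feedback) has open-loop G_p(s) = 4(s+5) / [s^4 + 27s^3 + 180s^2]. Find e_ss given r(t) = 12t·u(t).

Lowest-order denominator term is 180s^2, so the open loop has 2 poles at the origin → type 2 system.
A type-2 system has K_v = ∞, so it tracks a ramp input with zero steady-state error.

0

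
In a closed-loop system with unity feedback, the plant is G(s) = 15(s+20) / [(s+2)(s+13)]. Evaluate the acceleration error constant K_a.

0

G(s) has no factors of s in the denominator, so the system is type 0.
K_a = lim_{s→0} s^2·G(s) = 0 (the extra factor of s kills the finite limit).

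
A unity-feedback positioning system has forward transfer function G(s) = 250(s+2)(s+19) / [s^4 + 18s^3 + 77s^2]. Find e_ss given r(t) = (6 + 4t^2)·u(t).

154/2375

Factoring s^2 from the denominator leaves a polynomial with constant term 77, so the system is type 2. By superposition:
  • 6: tracked with zero error.
  • 4t^2: e_ss = 8/K_a with K_a=9500/77 → 154/2375.
Total e_ss = 154/2375.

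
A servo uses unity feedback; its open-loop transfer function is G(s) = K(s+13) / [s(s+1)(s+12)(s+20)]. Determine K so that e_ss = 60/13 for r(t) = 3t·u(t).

12

G(s) has one factor of s in the denominator, so the system is type 1.
K_v = lim_{s→0} s·G(s) = K·13 / (1·12·20) = (13/240)·K.
e_ss = 3/K_v = 60/13 ⇒ K_v = 0.65 ⇒ K = 0.65/(13/240) = 12.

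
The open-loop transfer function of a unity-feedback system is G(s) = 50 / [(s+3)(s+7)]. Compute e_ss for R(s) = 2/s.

System type = 0 (no poles at s=0).
K_p = lim_{s→0} G(s) = 50 / (3·7) = 50/21.
e_ss = 2/(1 + K_p) = 2/(71/21) = 42/71.

42/71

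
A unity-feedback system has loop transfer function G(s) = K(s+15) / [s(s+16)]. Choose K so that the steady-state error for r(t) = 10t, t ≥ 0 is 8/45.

60

The open loop has one pole at the origin → type 1 system.
K_v = lim_{s→0} s·G(s) = K·15 / (16) = 0.9375·K.
e_ss = 10/K_v = 8/45 ⇒ K_v = 56.25 ⇒ K = 56.25/0.9375 = 60.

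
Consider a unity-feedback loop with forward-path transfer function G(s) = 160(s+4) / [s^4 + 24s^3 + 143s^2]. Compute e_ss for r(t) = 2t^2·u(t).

Factoring s^2 from the denominator leaves a polynomial with constant term 143, so the system is type 2.
K_a = lim_{s→0} s^2·G(s) = 160·4 / 143 = 640/143.
r(t) = 2t^2 gives R(s) = 4/s^3.
e_ss = 4/K_a = 4/(640/143) = 143/160.

143/160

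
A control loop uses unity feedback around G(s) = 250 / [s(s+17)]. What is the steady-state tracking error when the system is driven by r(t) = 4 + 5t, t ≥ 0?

The open loop has one pole at the origin → type 1 system. By superposition:
  • 4: tracked with zero error.
  • 5t: e_ss = 5/K_v with K_v=250/17 → 0.34.
Total e_ss = 0.34.

0.34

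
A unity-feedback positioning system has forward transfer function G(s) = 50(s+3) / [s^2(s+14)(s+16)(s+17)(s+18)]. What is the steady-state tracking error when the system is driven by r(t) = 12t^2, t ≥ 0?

10967.04

G(s) has two factors of s in the denominator, so the system is type 2.
K_a = lim_{s→0} s^2·G(s) = 50·3 / (14·16·17·18) = 25/11424.
r(t) = 12t^2 gives R(s) = 24/s^3.
e_ss = 24/K_a = 24/(25/11424) = 10967.04.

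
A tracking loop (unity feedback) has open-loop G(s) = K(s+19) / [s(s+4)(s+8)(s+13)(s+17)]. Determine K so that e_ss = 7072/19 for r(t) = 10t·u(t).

10

The open loop has one pole at the origin → type 1 system.
K_v = lim_{s→0} s·G(s) = K·19 / (4·8·13·17) = (19/7072)·K.
e_ss = 10/K_v = 7072/19 ⇒ K_v = 95/3536 ⇒ K = (95/3536)/(19/7072) = 10.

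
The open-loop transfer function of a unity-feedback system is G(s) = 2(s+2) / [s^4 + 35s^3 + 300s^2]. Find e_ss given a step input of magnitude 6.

0

Factoring s^2 from the denominator leaves a polynomial with constant term 300, so the system is type 2.
A type-2 system has K_p = ∞, so it tracks a step input with zero steady-state error.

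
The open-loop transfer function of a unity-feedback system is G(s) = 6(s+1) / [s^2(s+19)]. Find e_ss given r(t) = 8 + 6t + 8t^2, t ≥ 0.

The open loop has two poles at the origin → type 2 system. Taking each input component in turn:
  • 8: tracked with zero error.
  • 6t: tracked with zero error.
  • 8t^2: e_ss = 16/K_a with K_a=6/19 → 152/3.
Total e_ss = 152/3.

152/3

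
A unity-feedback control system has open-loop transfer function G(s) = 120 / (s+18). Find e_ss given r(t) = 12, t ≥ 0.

36/23

No free integrators in G(s): this is a type 0 system.
K_p = lim_{s→0} G(s) = 120 / (18) = 20/3.
e_ss = 12/(1 + K_p) = 12/(23/3) = 36/23.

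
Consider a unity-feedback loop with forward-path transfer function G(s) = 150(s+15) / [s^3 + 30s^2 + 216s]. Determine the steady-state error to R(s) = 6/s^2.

The denominator has no term below 216s — 1 pole at s=0, type 1.
K_v = lim_{s→0} s·G(s) = 150·15 / 216 = 125/12.
e_ss = 6/K_v = 6/(125/12) = 0.576.

0.576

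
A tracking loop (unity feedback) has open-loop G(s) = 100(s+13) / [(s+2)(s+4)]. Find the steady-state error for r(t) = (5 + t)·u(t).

infinity

System type = 0 (no poles at s=0). Taking each input component in turn:
  • 5: e_ss = 5/(1+K_p) with K_p=162.5 → 10/327.
  • t: a type-0 system cannot track it, e_ss → ∞.
The unbounded component dominates.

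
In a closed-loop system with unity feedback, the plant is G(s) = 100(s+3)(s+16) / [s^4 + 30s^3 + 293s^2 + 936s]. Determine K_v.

Factoring s from the denominator leaves a polynomial with constant term 936, so the system is type 1.
K_v = lim_{s→0} s·G(s) = 100·3·16 / 936 = 200/39.

200/39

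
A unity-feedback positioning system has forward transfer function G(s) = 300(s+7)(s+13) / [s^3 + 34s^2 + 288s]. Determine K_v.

2275/24

Lowest-order denominator term is 288s, so the open loop has 1 pole at the origin → type 1 system.
K_v = lim_{s→0} s·G(s) = 300·7·13 / 288 = 2275/24.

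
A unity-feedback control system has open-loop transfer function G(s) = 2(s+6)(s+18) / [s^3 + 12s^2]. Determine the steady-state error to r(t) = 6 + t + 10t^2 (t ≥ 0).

10/9

Lowest-order denominator term is 12s^2, so the open loop has 2 poles at the origin → type 2 system. By superposition:
  • 6: tracked with zero error.
  • t: tracked with zero error.
  • 10t^2: e_ss = 20/K_a with K_a=18 → 10/9.
Total e_ss = 10/9.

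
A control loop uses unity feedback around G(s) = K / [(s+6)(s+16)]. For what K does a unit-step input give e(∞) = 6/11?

80

The open loop has no poles at the origin → type 0 system.
K_p = lim_{s→0} G(s) = K / (6·16) = (1/96)·K.
e_ss = 1/(1 + K_p) = 6/11 ⇒ 1 + (1/96)·K = 11/6 ⇒ K = 80.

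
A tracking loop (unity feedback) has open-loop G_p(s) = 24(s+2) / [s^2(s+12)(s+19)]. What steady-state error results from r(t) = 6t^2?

The open loop has two poles at the origin → type 2 system.
K_a = lim_{s→0} s^2·G_p(s) = 24·2 / (12·19) = 4/19.
r(t) = 6t^2 gives R(s) = 12/s^3.
e_ss = 12/K_a = 12/(4/19) = 57.

57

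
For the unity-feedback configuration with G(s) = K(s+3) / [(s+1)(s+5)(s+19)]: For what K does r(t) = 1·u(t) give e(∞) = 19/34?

25

The open loop has no poles at the origin → type 0 system.
K_p = lim_{s→0} G(s) = K·3 / (1·5·19) = (3/95)·K.
e_ss = 1/(1 + K_p) = 19/34 ⇒ 1 + (3/95)·K = 34/19 ⇒ K = 25.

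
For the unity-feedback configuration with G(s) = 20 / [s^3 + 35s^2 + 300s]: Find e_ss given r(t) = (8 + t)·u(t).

Lowest-order denominator term is 300s, so the open loop has 1 pole at the origin → type 1 system. Taking each input component in turn:
  • 8: tracked with zero error.
  • t: e_ss = 1/K_v with K_v=1/15 → 15.
Total e_ss = 15.

15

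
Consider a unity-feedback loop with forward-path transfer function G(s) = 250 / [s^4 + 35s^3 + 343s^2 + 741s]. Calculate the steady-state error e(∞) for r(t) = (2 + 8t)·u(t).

23.712

Factoring s from the denominator leaves a polynomial with constant term 741, so the system is type 1. Treating each term separately:
  • 2: tracked with zero error.
  • 8t: e_ss = 8/K_v with K_v=250/741 → 23.712.
Total e_ss = 23.712.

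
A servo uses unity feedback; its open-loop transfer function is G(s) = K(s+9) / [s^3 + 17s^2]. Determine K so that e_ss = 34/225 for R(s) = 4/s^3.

50

The denominator has no term below 17s^2 — 2 poles at s=0, type 2.
K_a = lim_{s→0} s^2·G(s) = K·9 / 17 = (9/17)·K.
e_ss = 4/K_a = 34/225 ⇒ K_a = 450/17 ⇒ K = (450/17)/(9/17) = 50.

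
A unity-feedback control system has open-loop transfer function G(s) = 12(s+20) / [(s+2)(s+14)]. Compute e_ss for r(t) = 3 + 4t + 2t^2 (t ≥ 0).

The open loop has no poles at the origin → type 0 system. By superposition:
  • 3: e_ss = 3/(1+K_p) with K_p=60/7 → 21/67.
  • 4t: a type-0 system cannot track it, e_ss → ∞.
  • 2t^2: a type-0 system cannot track it, e_ss → ∞.
The unbounded component dominates.

infinity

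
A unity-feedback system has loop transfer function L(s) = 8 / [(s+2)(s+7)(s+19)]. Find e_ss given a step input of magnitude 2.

266/137

System type = 0 (no poles at s=0).
K_p = lim_{s→0} L(s) = 8 / (2·7·19) = 4/133.
e_ss = 2/(1 + K_p) = 2/(137/133) = 266/137.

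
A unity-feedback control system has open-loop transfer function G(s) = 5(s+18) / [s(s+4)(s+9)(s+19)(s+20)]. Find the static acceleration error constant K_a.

The open loop has one pole at the origin → type 1 system.
K_a = lim_{s→0} s^2·G(s) = 0 (the extra factor of s kills the finite limit).

0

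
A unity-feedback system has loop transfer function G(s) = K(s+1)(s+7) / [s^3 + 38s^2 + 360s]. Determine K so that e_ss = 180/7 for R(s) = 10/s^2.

20

Factoring s from the denominator leaves a polynomial with constant term 360, so the system is type 1.
K_v = lim_{s→0} s·G(s) = K·1·7 / 360 = (7/360)·K.
e_ss = 10/K_v = 180/7 ⇒ K_v = 7/18 ⇒ K = (7/18)/(7/360) = 20.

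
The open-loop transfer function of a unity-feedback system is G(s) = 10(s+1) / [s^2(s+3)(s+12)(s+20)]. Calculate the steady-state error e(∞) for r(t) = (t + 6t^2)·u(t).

System type = 2 (two poles at s=0). Taking each input component in turn:
  • t: tracked with zero error.
  • 6t^2: e_ss = 12/K_a with K_a=1/72 → 864.
Total e_ss = 864.

864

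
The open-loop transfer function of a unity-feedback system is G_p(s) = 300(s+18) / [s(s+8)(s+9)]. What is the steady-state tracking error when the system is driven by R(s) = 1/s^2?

System type = 1 (one pole at s=0).
K_v = lim_{s→0} s·G_p(s) = 300·18 / (8·9) = 75.
e_ss = 1/K_v = 1/75.

1/75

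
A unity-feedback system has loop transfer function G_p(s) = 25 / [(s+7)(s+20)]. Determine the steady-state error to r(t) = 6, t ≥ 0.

56/11

G_p(s) has no factors of s in the denominator, so the system is type 0.
K_p = lim_{s→0} G_p(s) = 25 / (7·20) = 5/28.
e_ss = 6/(1 + K_p) = 6/(33/28) = 56/11.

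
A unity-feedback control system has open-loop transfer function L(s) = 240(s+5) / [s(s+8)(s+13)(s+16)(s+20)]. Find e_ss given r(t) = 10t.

832/3

L(s) has one factor of s in the denominator, so the system is type 1.
K_v = lim_{s→0} s·L(s) = 240·5 / (8·13·16·20) = 15/416.
e_ss = 10/K_v = 10/(15/416) = 832/3.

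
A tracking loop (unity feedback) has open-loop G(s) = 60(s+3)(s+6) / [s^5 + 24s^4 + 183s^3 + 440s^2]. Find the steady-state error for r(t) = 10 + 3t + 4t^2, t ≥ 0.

Factoring s^2 from the denominator leaves a polynomial with constant term 440, so the system is type 2. Taking each input component in turn:
  • 10: tracked with zero error.
  • 3t: tracked with zero error.
  • 4t^2: e_ss = 8/K_a with K_a=27/11 → 88/27.
Total e_ss = 88/27.

88/27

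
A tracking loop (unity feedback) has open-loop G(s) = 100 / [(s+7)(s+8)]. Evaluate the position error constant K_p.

G(s) has no factors of s in the denominator, so the system is type 0.
K_p = lim_{s→0} G(s) = 100 / (7·8) = 25/14.

25/14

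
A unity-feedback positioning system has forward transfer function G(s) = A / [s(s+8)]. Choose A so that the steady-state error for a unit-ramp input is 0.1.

The open loop has one pole at the origin → type 1 system.
K_v = lim_{s→0} s·G(s) = A / (8) = 0.125·A.
e_ss = 1/K_v = 0.1 ⇒ K_v = 10 ⇒ A = 10/0.125 = 80.

80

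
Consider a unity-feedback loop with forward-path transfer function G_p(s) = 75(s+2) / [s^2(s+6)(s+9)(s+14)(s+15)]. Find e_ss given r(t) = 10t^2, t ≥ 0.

System type = 2 (two poles at s=0).
K_a = lim_{s→0} s^2·G_p(s) = 75·2 / (6·9·14·15) = 5/378.
r(t) = 10t^2 gives R(s) = 20/s^3.
e_ss = 20/K_a = 20/(5/378) = 1512.

1512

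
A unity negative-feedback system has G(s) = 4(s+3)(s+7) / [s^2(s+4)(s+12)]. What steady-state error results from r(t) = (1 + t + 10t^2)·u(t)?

80/7

G(s) has two factors of s in the denominator, so the system is type 2. By superposition:
  • 1: tracked with zero error.
  • t: tracked with zero error.
  • 10t^2: e_ss = 20/K_a with K_a=1.75 → 80/7.
Total e_ss = 80/7.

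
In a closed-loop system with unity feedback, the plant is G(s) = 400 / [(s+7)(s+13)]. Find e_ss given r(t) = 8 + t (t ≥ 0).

The open loop has no poles at the origin → type 0 system. Treating each term separately:
  • 8: e_ss = 8/(1+K_p) with K_p=400/91 → 728/491.
  • t: a type-0 system cannot track it, e_ss → ∞.
The unbounded component dominates.

infinity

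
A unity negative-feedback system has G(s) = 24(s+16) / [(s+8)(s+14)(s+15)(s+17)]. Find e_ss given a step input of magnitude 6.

No free integrators in G(s): this is a type 0 system.
K_p = lim_{s→0} G(s) = 24·16 / (8·14·15·17) = 8/595.
e_ss = 6/(1 + K_p) = 6/(603/595) = 1190/201.

1190/201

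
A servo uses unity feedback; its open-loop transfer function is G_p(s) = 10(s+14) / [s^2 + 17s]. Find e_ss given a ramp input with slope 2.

17/70

Factoring s from the denominator leaves a polynomial with constant term 17, so the system is type 1.
K_v = lim_{s→0} s·G_p(s) = 10·14 / 17 = 140/17.
e_ss = 2/K_v = 2/(140/17) = 17/70.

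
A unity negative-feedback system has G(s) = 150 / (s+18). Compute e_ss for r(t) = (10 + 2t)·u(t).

infinity

The open loop has no poles at the origin → type 0 system. Treating each term separately:
  • 10: e_ss = 10/(1+K_p) with K_p=25/3 → 15/14.
  • 2t: a type-0 system cannot track it, e_ss → ∞.
The unbounded component dominates.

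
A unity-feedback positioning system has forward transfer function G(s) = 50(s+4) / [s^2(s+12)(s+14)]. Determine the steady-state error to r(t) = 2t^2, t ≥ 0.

System type = 2 (two poles at s=0).
K_a = lim_{s→0} s^2·G(s) = 50·4 / (12·14) = 25/21.
r(t) = 2t^2 gives R(s) = 4/s^3.
e_ss = 4/K_a = 4/(25/21) = 3.36.

3.36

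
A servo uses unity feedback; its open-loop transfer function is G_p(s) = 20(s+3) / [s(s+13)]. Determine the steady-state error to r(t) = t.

The open loop has one pole at the origin → type 1 system.
K_v = lim_{s→0} s·G_p(s) = 20·3 / (13) = 60/13.
e_ss = 1/K_v = 1/(60/13) = 13/60.

13/60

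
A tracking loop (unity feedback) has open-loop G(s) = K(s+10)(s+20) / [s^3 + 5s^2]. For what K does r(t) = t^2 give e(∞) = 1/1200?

60

Factoring s^2 from the denominator leaves a polynomial with constant term 5, so the system is type 2.
K_a = lim_{s→0} s^2·G(s) = K·10·20 / 5 = 40·K.
e_ss = 2/K_a = 1/1200 ⇒ K_a = 2400 ⇒ K = 2400/40 = 60.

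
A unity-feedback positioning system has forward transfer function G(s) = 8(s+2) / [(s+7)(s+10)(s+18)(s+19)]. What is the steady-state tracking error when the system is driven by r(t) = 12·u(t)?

71820/5989

No free integrators in G(s): this is a type 0 system.
K_p = lim_{s→0} G(s) = 8·2 / (7·10·18·19) = 4/5985.
e_ss = 12/(1 + K_p) = 12/(5989/5985) = 71820/5989.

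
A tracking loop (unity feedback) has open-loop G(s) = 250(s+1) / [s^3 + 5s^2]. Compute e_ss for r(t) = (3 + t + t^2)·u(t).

Lowest-order denominator term is 5s^2, so the open loop has 2 poles at the origin → type 2 system. Taking each input component in turn:
  • 3: tracked with zero error.
  • t: tracked with zero error.
  • t^2: e_ss = 2/K_a with K_a=50 → 0.04.
Total e_ss = 0.04.

0.04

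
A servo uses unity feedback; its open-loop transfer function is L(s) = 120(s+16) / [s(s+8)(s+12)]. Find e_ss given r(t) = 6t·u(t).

System type = 1 (one pole at s=0).
K_v = lim_{s→0} s·L(s) = 120·16 / (8·12) = 20.
e_ss = 6/K_v = 6/20 = 0.3.

0.3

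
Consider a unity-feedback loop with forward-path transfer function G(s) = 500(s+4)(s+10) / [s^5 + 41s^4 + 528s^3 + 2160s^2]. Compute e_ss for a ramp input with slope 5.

Factoring s^2 from the denominator leaves a polynomial with constant term 2160, so the system is type 2.
A type-2 system has K_v = ∞, so it tracks a ramp input with zero steady-state error.

0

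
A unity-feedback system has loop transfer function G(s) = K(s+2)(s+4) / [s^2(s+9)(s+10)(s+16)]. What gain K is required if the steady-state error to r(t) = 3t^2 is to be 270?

System type = 2 (two poles at s=0).
K_a = lim_{s→0} s^2·G(s) = K·2·4 / (9·10·16) = (1/180)·K.
e_ss = 6/K_a = 270 ⇒ K_a = 1/45 ⇒ K = (1/45)/(1/180) = 4.

4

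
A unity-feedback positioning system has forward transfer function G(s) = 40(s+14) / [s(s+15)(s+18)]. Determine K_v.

56/27

G(s) has one factor of s in the denominator, so the system is type 1.
K_v = lim_{s→0} s·G(s) = 40·14 / (15·18) = 56/27.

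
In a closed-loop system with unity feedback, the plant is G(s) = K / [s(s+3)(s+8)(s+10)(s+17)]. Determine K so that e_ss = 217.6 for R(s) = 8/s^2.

System type = 1 (one pole at s=0).
K_v = lim_{s→0} s·G(s) = K / (3·8·10·17) = (1/4080)·K.
e_ss = 8/K_v = 217.6 ⇒ K_v = 5/136 ⇒ K = (5/136)/(1/4080) = 150.

150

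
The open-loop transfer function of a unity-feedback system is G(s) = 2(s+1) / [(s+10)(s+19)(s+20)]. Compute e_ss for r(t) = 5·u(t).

No free integrators in G(s): this is a type 0 system.
K_p = lim_{s→0} G(s) = 2·1 / (10·19·20) = 1/1900.
e_ss = 5/(1 + K_p) = 5/(1901/1900) = 9500/1901.

9500/1901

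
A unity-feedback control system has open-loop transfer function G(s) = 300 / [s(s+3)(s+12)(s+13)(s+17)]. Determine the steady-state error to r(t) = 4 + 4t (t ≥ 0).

G(s) has one factor of s in the denominator, so the system is type 1. Taking each input component in turn:
  • 4: tracked with zero error.
  • 4t: e_ss = 4/K_v with K_v=25/663 → 106.08.
Total e_ss = 106.08.

106.08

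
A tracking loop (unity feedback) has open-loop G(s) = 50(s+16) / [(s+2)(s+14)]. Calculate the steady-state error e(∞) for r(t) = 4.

28/207

System type = 0 (no poles at s=0).
K_p = lim_{s→0} G(s) = 50·16 / (2·14) = 200/7.
e_ss = 4/(1 + K_p) = 4/(207/7) = 28/207.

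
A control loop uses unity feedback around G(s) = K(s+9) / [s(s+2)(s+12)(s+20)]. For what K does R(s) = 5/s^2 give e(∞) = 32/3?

25

System type = 1 (one pole at s=0).
K_v = lim_{s→0} s·G(s) = K·9 / (2·12·20) = (3/160)·K.
e_ss = 5/K_v = 32/3 ⇒ K_v = 15/32 ⇒ K = (15/32)/(3/160) = 25.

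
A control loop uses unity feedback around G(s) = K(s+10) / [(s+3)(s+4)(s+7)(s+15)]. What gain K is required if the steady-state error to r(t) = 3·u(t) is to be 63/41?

120

No free integrators in G(s): this is a type 0 system.
K_p = lim_{s→0} G(s) = K·10 / (3·4·7·15) = (1/126)·K.
e_ss = 3/(1 + K_p) = 63/41 ⇒ 1 + (1/126)·K = 41/21 ⇒ K = 120.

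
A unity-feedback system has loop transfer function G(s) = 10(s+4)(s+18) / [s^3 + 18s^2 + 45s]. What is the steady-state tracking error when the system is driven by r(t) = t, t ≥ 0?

Lowest-order denominator term is 45s, so the open loop has 1 pole at the origin → type 1 system.
K_v = lim_{s→0} s·G(s) = 10·4·18 / 45 = 16.
e_ss = 1/K_v = 1/16 = 0.0625.

0.0625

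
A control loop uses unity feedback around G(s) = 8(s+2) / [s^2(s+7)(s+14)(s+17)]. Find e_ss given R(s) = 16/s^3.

The open loop has two poles at the origin → type 2 system.
K_a = lim_{s→0} s^2·G(s) = 8·2 / (7·14·17) = 8/833.
r(t) = 8t^2 gives R(s) = 16/s^3.
e_ss = 16/K_a = 16/(8/833) = 1666.

1666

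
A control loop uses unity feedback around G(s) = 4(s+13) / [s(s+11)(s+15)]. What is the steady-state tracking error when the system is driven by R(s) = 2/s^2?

165/26

The open loop has one pole at the origin → type 1 system.
K_v = lim_{s→0} s·G(s) = 4·13 / (11·15) = 52/165.
e_ss = 2/K_v = 2/(52/165) = 165/26.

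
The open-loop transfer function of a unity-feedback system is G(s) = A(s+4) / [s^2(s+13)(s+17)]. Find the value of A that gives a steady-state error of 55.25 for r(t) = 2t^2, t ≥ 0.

4

Two free integrators in G(s): this is a type 2 system.
K_a = lim_{s→0} s^2·G(s) = A·4 / (13·17) = (4/221)·A.
e_ss = 4/K_a = 55.25 ⇒ K_a = 16/221 ⇒ A = (16/221)/(4/221) = 4.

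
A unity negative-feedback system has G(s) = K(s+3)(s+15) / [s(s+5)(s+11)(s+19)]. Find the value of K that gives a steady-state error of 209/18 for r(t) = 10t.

20

G(s) has one factor of s in the denominator, so the system is type 1.
K_v = lim_{s→0} s·G(s) = K·3·15 / (5·11·19) = (9/209)·K.
e_ss = 10/K_v = 209/18 ⇒ K_v = 180/209 ⇒ K = (180/209)/(9/209) = 20.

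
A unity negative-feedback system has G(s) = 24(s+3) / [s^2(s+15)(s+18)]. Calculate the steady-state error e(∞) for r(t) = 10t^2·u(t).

75

System type = 2 (two poles at s=0).
K_a = lim_{s→0} s^2·G(s) = 24·3 / (15·18) = 4/15.
r(t) = 10t^2 gives R(s) = 20/s^3.
e_ss = 20/K_a = 20/(4/15) = 75.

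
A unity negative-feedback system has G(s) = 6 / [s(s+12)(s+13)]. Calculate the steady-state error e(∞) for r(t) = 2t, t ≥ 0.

52

G(s) has one factor of s in the denominator, so the system is type 1.
K_v = lim_{s→0} s·G(s) = 6 / (12·13) = 1/26.
e_ss = 2/K_v = 2/(1/26) = 52.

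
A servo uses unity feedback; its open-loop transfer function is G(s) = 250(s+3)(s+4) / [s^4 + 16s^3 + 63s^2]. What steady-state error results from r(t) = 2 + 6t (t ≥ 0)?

0

Lowest-order denominator term is 63s^2, so the open loop has 2 poles at the origin → type 2 system. By superposition:
  • 2: tracked with zero error.
  • 6t: tracked with zero error.
Total e_ss = 0.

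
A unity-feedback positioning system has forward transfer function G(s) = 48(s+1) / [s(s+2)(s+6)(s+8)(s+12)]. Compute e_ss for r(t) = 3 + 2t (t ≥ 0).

System type = 1 (one pole at s=0). Taking each input component in turn:
  • 3: tracked with zero error.
  • 2t: e_ss = 2/K_v with K_v=1/24 → 48.
Total e_ss = 48.

48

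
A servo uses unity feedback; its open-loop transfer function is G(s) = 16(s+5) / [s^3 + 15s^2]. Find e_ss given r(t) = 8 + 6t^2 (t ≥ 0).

2.25

Lowest-order denominator term is 15s^2, so the open loop has 2 poles at the origin → type 2 system. By superposition:
  • 8: tracked with zero error.
  • 6t^2: e_ss = 12/K_a with K_a=16/3 → 2.25.
Total e_ss = 2.25.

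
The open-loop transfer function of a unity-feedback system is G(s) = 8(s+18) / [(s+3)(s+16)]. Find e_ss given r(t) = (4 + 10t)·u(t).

The open loop has no poles at the origin → type 0 system. Treating each term separately:
  • 4: e_ss = 4/(1+K_p) with K_p=3 → 1.
  • 10t: a type-0 system cannot track it, e_ss → ∞.
The unbounded component dominates.

infinity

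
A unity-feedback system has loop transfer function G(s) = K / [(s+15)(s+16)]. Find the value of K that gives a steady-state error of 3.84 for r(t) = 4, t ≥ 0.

10

System type = 0 (no poles at s=0).
K_p = lim_{s→0} G(s) = K / (15·16) = (1/240)·K.
e_ss = 4/(1 + K_p) = 3.84 ⇒ 1 + (1/240)·K = 25/24 ⇒ K = 10.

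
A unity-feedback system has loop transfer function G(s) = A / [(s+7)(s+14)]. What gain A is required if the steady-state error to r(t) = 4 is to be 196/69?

40

G(s) has no factors of s in the denominator, so the system is type 0.
K_p = lim_{s→0} G(s) = A / (7·14) = (1/98)·A.
e_ss = 4/(1 + K_p) = 196/69 ⇒ 1 + (1/98)·A = 69/49 ⇒ A = 40.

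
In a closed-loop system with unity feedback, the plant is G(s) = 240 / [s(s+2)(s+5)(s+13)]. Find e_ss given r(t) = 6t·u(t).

The open loop has one pole at the origin → type 1 system.
K_v = lim_{s→0} s·G(s) = 240 / (2·5·13) = 24/13.
e_ss = 6/K_v = 6/(24/13) = 3.25.

3.25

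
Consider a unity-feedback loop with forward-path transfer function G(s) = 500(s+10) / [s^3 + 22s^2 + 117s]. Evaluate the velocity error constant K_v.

Lowest-order denominator term is 117s, so the open loop has 1 pole at the origin → type 1 system.
K_v = lim_{s→0} s·G(s) = 500·10 / 117 = 5000/117.

5000/117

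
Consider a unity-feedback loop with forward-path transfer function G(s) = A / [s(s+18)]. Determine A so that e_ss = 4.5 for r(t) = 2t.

The open loop has one pole at the origin → type 1 system.
K_v = lim_{s→0} s·G(s) = A / (18) = (1/18)·A.
e_ss = 2/K_v = 4.5 ⇒ K_v = 4/9 ⇒ A = (4/9)/(1/18) = 8.

8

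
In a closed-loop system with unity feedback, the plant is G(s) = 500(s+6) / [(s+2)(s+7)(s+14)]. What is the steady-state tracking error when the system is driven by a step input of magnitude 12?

No free integrators in G(s): this is a type 0 system.
K_p = lim_{s→0} G(s) = 500·6 / (2·7·14) = 750/49.
e_ss = 12/(1 + K_p) = 12/(799/49) = 588/799.

588/799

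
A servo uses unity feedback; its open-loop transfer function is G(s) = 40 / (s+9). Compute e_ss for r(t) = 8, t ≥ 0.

72/49

System type = 0 (no poles at s=0).
K_p = lim_{s→0} G(s) = 40 / (9) = 40/9.
e_ss = 8/(1 + K_p) = 8/(49/9) = 72/49.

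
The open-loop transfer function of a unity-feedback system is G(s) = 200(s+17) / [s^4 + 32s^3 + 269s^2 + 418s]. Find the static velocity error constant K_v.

1700/209

Lowest-order denominator term is 418s, so the open loop has 1 pole at the origin → type 1 system.
K_v = lim_{s→0} s·G(s) = 200·17 / 418 = 1700/209.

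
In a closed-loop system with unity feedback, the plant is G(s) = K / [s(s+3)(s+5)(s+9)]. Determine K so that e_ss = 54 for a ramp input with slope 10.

25

One free integrator in G(s): this is a type 1 system.
K_v = lim_{s→0} s·G(s) = K / (3·5·9) = (1/135)·K.
e_ss = 10/K_v = 54 ⇒ K_v = 5/27 ⇒ K = (5/27)/(1/135) = 25.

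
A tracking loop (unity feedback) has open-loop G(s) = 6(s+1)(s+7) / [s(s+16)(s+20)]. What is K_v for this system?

The open loop has one pole at the origin → type 1 system.
K_v = lim_{s→0} s·G(s) = 6·1·7 / (16·20) = 21/160.

21/160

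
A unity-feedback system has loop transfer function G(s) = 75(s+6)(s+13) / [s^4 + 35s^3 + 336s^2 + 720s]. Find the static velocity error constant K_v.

8.125

Lowest-order denominator term is 720s, so the open loop has 1 pole at the origin → type 1 system.
K_v = lim_{s→0} s·G(s) = 75·6·13 / 720 = 8.125.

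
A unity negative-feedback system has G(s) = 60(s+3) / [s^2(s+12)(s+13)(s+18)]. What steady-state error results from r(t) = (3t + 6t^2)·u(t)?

Two free integrators in G(s): this is a type 2 system. Taking each input component in turn:
  • 3t: tracked with zero error.
  • 6t^2: e_ss = 12/K_a with K_a=5/78 → 187.2.
Total e_ss = 187.2.

187.2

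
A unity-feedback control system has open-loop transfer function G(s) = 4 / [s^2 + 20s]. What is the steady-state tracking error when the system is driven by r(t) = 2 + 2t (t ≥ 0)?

10

The denominator has no term below 20s — 1 pole at s=0, type 1. Taking each input component in turn:
  • 2: tracked with zero error.
  • 2t: e_ss = 2/K_v with K_v=0.2 → 10.
Total e_ss = 10.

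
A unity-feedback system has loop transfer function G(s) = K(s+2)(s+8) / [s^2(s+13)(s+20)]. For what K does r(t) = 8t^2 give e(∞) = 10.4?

25

System type = 2 (two poles at s=0).
K_a = lim_{s→0} s^2·G(s) = K·2·8 / (13·20) = (4/65)·K.
e_ss = 16/K_a = 10.4 ⇒ K_a = 20/13 ⇒ K = (20/13)/(4/65) = 25.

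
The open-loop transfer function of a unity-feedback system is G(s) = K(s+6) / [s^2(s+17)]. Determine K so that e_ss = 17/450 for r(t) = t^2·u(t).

150

The open loop has two poles at the origin → type 2 system.
K_a = lim_{s→0} s^2·G(s) = K·6 / (17) = (6/17)·K.
e_ss = 2/K_a = 17/450 ⇒ K_a = 900/17 ⇒ K = (900/17)/(6/17) = 150.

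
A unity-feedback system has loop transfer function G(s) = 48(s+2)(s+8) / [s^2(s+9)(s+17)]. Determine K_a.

256/51

Two free integrators in G(s): this is a type 2 system.
K_a = lim_{s→0} s^2·G(s) = 48·2·8 / (9·17) = 256/51.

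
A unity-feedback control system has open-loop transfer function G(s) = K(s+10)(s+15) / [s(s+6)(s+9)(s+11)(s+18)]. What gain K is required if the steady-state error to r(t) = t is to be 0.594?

One free integrator in G(s): this is a type 1 system.
K_v = lim_{s→0} s·G(s) = K·10·15 / (6·9·11·18) = (25/1782)·K.
e_ss = 1/K_v = 0.594 ⇒ K_v = 500/297 ⇒ K = (500/297)/(25/1782) = 120.

120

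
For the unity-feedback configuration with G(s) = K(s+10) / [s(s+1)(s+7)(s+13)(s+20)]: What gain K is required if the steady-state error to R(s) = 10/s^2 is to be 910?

The open loop has one pole at the origin → type 1 system.
K_v = lim_{s→0} s·G(s) = K·10 / (1·7·13·20) = (1/182)·K.
e_ss = 10/K_v = 910 ⇒ K_v = 1/91 ⇒ K = (1/91)/(1/182) = 2.

2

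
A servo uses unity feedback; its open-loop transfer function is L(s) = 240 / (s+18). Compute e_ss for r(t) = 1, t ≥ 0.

System type = 0 (no poles at s=0).
K_p = lim_{s→0} L(s) = 240 / (18) = 40/3.
e_ss = 1/(1 + K_p) = 1/(43/3) = 3/43.

3/43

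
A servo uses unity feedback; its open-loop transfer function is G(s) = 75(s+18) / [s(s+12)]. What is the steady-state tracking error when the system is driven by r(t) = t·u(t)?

2/225

One free integrator in G(s): this is a type 1 system.
K_v = lim_{s→0} s·G(s) = 75·18 / (12) = 112.5.
e_ss = 1/K_v = 1/112.5 = 2/225.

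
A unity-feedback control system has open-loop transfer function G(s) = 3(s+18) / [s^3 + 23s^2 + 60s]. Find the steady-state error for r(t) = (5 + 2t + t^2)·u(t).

infinity

Factoring s from the denominator leaves a polynomial with constant term 60, so the system is type 1. By superposition:
  • 5: tracked with zero error.
  • 2t: e_ss = 2/K_v with K_v=0.9 → 20/9.
  • t^2: a type-1 system cannot track it, e_ss → ∞.
The unbounded component dominates.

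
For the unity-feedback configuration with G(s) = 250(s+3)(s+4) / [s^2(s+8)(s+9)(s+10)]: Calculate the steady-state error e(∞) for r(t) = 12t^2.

System type = 2 (two poles at s=0).
K_a = lim_{s→0} s^2·G(s) = 250·3·4 / (8·9·10) = 25/6.
r(t) = 12t^2 gives R(s) = 24/s^3.
e_ss = 24/K_a = 24/(25/6) = 5.76.

5.76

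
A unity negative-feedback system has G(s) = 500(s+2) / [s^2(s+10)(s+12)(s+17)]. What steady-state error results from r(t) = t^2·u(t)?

4.08

The open loop has two poles at the origin → type 2 system.
K_a = lim_{s→0} s^2·G(s) = 500·2 / (10·12·17) = 25/51.
r(t) = t^2 gives R(s) = 2/s^3.
e_ss = 2/K_a = 2/(25/51) = 4.08.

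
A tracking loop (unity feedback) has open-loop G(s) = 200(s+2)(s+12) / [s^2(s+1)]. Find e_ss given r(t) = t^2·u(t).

1/2400

The open loop has two poles at the origin → type 2 system.
K_a = lim_{s→0} s^2·G(s) = 200·2·12 / (1) = 4800.
r(t) = t^2 gives R(s) = 2/s^3.
e_ss = 2/K_a = 2/4800 = 1/2400.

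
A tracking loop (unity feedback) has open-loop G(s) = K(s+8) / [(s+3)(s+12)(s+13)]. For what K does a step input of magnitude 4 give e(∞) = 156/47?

System type = 0 (no poles at s=0).
K_p = lim_{s→0} G(s) = K·8 / (3·12·13) = (2/117)·K.
e_ss = 4/(1 + K_p) = 156/47 ⇒ 1 + (2/117)·K = 47/39 ⇒ K = 12.

12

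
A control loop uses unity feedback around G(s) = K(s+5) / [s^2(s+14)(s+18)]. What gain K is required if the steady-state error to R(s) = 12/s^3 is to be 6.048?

100

System type = 2 (two poles at s=0).
K_a = lim_{s→0} s^2·G(s) = K·5 / (14·18) = (5/252)·K.
e_ss = 12/K_a = 6.048 ⇒ K_a = 125/63 ⇒ K = (125/63)/(5/252) = 100.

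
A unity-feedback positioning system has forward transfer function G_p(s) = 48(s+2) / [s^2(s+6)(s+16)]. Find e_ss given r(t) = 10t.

0

Two free integrators in G_p(s): this is a type 2 system.
K_v = ∞ for a type-2 system; e_ss to a ramp is zero.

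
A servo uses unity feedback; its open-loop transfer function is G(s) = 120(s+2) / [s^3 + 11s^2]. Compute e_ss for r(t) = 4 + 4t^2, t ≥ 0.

The denominator has no term below 11s^2 — 2 poles at s=0, type 2. Taking each input component in turn:
  • 4: tracked with zero error.
  • 4t^2: e_ss = 8/K_a with K_a=240/11 → 11/30.
Total e_ss = 11/30.

11/30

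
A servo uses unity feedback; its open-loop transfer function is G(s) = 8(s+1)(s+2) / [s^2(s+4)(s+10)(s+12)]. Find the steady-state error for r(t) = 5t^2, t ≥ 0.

300

Two free integrators in G(s): this is a type 2 system.
K_a = lim_{s→0} s^2·G(s) = 8·1·2 / (4·10·12) = 1/30.
r(t) = 5t^2 gives R(s) = 10/s^3.
e_ss = 10/K_a = 10/(1/30) = 300.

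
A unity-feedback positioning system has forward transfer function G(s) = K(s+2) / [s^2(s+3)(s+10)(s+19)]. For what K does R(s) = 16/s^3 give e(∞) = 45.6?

100

System type = 2 (two poles at s=0).
K_a = lim_{s→0} s^2·G(s) = K·2 / (3·10·19) = (1/285)·K.
e_ss = 16/K_a = 45.6 ⇒ K_a = 20/57 ⇒ K = (20/57)/(1/285) = 100.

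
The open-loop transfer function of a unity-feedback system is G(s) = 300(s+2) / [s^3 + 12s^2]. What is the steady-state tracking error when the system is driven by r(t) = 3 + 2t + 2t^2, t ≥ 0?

Lowest-order denominator term is 12s^2, so the open loop has 2 poles at the origin → type 2 system. By superposition:
  • 3: tracked with zero error.
  • 2t: tracked with zero error.
  • 2t^2: e_ss = 4/K_a with K_a=50 → 0.08.
Total e_ss = 0.08.

0.08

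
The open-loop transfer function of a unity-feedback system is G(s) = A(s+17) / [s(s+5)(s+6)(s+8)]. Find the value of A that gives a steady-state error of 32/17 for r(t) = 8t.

60

The open loop has one pole at the origin → type 1 system.
K_v = lim_{s→0} s·G(s) = A·17 / (5·6·8) = (17/240)·A.
e_ss = 8/K_v = 32/17 ⇒ K_v = 4.25 ⇒ A = 4.25/(17/240) = 60.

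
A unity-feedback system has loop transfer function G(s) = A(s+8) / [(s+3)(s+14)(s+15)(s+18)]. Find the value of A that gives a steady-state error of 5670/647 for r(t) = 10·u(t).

200

The open loop has no poles at the origin → type 0 system.
K_p = lim_{s→0} G(s) = A·8 / (3·14·15·18) = (2/2835)·A.
e_ss = 10/(1 + K_p) = 5670/647 ⇒ 1 + (2/2835)·A = 647/567 ⇒ A = 200.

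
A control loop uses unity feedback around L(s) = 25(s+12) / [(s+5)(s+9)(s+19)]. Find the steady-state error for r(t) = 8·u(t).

456/77

L(s) has no factors of s in the denominator, so the system is type 0.
K_p = lim_{s→0} L(s) = 25·12 / (5·9·19) = 20/57.
e_ss = 8/(1 + K_p) = 8/(77/57) = 456/77.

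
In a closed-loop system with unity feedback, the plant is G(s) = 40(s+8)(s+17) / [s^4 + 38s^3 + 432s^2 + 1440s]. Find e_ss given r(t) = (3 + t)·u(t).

Factoring s from the denominator leaves a polynomial with constant term 1440, so the system is type 1. Taking each input component in turn:
  • 3: tracked with zero error.
  • t: e_ss = 1/K_v with K_v=34/9 → 9/34.
Total e_ss = 9/34.

9/34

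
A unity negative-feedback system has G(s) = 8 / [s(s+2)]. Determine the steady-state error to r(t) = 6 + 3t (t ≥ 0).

0.75

System type = 1 (one pole at s=0). Treating each term separately:
  • 6: tracked with zero error.
  • 3t: e_ss = 3/K_v with K_v=4 → 0.75.
Total e_ss = 0.75.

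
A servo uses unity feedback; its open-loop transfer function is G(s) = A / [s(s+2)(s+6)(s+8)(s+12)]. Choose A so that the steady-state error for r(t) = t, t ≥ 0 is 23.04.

50

One free integrator in G(s): this is a type 1 system.
K_v = lim_{s→0} s·G(s) = A / (2·6·8·12) = (1/1152)·A.
e_ss = 1/K_v = 23.04 ⇒ K_v = 25/576 ⇒ A = (25/576)/(1/1152) = 50.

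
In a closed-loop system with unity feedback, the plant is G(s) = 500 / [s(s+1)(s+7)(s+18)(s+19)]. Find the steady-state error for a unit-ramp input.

One free integrator in G(s): this is a type 1 system.
K_v = lim_{s→0} s·G(s) = 500 / (1·7·18·19) = 250/1197.
e_ss = 1/K_v = 1/(250/1197) = 4.788.

4.788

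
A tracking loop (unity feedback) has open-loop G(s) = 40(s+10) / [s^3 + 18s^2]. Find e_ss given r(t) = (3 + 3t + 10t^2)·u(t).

Lowest-order denominator term is 18s^2, so the open loop has 2 poles at the origin → type 2 system. Treating each term separately:
  • 3: tracked with zero error.
  • 3t: tracked with zero error.
  • 10t^2: e_ss = 20/K_a with K_a=200/9 → 0.9.
Total e_ss = 0.9.

0.9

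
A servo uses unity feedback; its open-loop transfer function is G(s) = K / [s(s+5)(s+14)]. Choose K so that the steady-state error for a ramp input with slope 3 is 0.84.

250

The open loop has one pole at the origin → type 1 system.
K_v = lim_{s→0} s·G(s) = K / (5·14) = (1/70)·K.
e_ss = 3/K_v = 0.84 ⇒ K_v = 25/7 ⇒ K = (25/7)/(1/70) = 250.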